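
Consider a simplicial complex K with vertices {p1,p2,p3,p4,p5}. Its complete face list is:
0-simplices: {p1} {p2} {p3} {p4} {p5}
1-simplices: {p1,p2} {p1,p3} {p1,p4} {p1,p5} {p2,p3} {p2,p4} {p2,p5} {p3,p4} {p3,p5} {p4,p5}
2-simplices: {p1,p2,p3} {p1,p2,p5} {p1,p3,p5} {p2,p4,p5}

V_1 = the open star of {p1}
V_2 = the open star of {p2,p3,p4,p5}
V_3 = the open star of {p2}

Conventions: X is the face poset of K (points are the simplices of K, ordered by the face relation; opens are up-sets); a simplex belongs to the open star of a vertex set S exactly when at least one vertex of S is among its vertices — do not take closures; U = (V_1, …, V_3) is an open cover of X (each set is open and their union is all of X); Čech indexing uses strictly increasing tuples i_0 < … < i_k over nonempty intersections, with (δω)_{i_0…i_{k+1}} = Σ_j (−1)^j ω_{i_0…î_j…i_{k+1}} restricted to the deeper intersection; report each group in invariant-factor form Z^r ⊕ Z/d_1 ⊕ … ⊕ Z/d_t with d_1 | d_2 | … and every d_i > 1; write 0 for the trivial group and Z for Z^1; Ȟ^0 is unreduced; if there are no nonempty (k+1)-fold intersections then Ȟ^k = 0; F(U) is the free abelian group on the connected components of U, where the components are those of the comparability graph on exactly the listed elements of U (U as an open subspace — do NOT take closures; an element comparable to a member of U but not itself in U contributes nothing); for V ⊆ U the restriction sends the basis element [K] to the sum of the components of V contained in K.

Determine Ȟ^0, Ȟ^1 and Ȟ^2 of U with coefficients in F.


Ȟ^0 ≅ Z,  Ȟ^1 ≅ Z,  Ȟ^2 ≅ 0

intersection data:
  V1={{p1},{p1,p2},{p1,p3},{p1,p4},{p1,p5},{p1,p2,p3},{p1,p2,p5},{p1,p3,p5}} V2={{p2},{p3},{p4},{p5},{p1,p2},{p1,p3},{p1,p4},{p1,p5},{p2,p3},{p2,p4},{p2,p5},{p3,p4},{p3,p5},{p4,p5},{p1,p2,p3},{p1,p2,p5},{p1,p3,p5},{p2,p4,p5}} V3={{p2},{p1,p2},{p2,p3},{p2,p4},{p2,p5},{p1,p2,p3},{p1,p2,p5},{p2,p4,p5}}
  V12={{p1,p2},{p1,p3},{p1,p4},{p1,p5},{p1,p2,p3},{p1,p2,p5},{p1,p3,p5}} V13={{p1,p2},{p1,p2,p3},{p1,p2,p5}} V23={{p2},{p1,p2},{p2,p3},{p2,p4},{p2,p5},{p1,p2,p3},{p1,p2,p5},{p2,p4,p5}}
  V123={{p1,p2},{p1,p2,p3},{p1,p2,p5}}
components per intersection:
  V1: {{p1},{p1,p2},{p1,p3},{p1,p4},{p1,p5},{p1,p2,p3},{p1,p2,p5},{p1,p3,p5}}
  V2: {{p2},{p3},{p4},{p5},{p1,p2},{p1,p3},{p1,p4},{p1,p5},{p2,p3},{p2,p4},{p2,p5},{p3,p4},{p3,p5},{p4,p5},{p1,p2,p3},{p1,p2,p5},{p1,p3,p5},{p2,p4,p5}}
  V3: {{p2},{p1,p2},{p2,p3},{p2,p4},{p2,p5},{p1,p2,p3},{p1,p2,p5},{p2,p4,p5}}
  V12: {{p1,p2},{p1,p3},{p1,p5},{p1,p2,p3},{p1,p2,p5},{p1,p3,p5}} {{p1,p4}}
  V13: {{p1,p2},{p1,p2,p3},{p1,p2,p5}}
  V23: {{p2},{p1,p2},{p2,p3},{p2,p4},{p2,p5},{p1,p2,p3},{p1,p2,p5},{p2,p4,p5}}
  V123: {{p1,p2},{p1,p2,p3},{p1,p2,p5}}
C dims 3,4,1; δ0: rk 2, SNF 1^2; δ1: rk 1, SNF 1^1
Ȟ^0 = (3 − 2) − 0 = 1, so Ȟ^0 ≅ Z
Ȟ^1 = (4 − 1) − 2 = 1, so Ȟ^1 ≅ Z
Ȟ^2 = (1 − 0) − 1 = 0, so Ȟ^2 ≅ 0


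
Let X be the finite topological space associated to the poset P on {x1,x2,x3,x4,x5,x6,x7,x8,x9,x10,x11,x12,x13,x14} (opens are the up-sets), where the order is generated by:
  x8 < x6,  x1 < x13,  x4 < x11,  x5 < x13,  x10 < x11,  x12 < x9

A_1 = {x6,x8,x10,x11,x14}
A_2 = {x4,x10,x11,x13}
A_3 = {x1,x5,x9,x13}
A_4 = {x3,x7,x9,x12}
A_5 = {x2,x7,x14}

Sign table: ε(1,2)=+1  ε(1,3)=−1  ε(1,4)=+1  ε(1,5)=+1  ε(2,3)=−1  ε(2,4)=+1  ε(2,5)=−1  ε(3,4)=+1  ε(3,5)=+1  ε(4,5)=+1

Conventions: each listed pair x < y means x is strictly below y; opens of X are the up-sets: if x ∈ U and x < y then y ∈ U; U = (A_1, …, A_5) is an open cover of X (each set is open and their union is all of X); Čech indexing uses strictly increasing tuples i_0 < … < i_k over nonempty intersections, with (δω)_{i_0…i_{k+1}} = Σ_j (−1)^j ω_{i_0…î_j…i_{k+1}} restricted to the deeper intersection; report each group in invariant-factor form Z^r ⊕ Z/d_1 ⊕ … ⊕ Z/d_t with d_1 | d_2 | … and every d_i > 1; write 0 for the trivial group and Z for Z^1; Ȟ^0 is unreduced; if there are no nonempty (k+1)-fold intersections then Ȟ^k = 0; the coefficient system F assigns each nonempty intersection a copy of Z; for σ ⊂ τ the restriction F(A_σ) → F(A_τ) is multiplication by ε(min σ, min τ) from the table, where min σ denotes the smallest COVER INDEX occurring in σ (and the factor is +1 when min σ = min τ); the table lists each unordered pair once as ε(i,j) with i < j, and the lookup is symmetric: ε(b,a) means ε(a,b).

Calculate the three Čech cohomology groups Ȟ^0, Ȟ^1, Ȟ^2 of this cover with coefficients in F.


Ȟ^0(U;F) ≅ 0, Ȟ^1(U;F) ≅ Z/2 and Ȟ^2(U;F) ≅ 0

nerve simplices:
  A12={x10,x11} A15={x14} A23={x13} A34={x9} A45={x7}
C dims 5,5; δ0: rk 5, SNF 1^4·2
degree 0: 5−5−0 = 0 → Ȟ^0 ≅ 0
degree 1: 5−0−5 = 0 plus torsion [2] → Ȟ^1 ≅ Z/2
degree 2: 0−0−0 = 0 → Ȟ^2 ≅ 0


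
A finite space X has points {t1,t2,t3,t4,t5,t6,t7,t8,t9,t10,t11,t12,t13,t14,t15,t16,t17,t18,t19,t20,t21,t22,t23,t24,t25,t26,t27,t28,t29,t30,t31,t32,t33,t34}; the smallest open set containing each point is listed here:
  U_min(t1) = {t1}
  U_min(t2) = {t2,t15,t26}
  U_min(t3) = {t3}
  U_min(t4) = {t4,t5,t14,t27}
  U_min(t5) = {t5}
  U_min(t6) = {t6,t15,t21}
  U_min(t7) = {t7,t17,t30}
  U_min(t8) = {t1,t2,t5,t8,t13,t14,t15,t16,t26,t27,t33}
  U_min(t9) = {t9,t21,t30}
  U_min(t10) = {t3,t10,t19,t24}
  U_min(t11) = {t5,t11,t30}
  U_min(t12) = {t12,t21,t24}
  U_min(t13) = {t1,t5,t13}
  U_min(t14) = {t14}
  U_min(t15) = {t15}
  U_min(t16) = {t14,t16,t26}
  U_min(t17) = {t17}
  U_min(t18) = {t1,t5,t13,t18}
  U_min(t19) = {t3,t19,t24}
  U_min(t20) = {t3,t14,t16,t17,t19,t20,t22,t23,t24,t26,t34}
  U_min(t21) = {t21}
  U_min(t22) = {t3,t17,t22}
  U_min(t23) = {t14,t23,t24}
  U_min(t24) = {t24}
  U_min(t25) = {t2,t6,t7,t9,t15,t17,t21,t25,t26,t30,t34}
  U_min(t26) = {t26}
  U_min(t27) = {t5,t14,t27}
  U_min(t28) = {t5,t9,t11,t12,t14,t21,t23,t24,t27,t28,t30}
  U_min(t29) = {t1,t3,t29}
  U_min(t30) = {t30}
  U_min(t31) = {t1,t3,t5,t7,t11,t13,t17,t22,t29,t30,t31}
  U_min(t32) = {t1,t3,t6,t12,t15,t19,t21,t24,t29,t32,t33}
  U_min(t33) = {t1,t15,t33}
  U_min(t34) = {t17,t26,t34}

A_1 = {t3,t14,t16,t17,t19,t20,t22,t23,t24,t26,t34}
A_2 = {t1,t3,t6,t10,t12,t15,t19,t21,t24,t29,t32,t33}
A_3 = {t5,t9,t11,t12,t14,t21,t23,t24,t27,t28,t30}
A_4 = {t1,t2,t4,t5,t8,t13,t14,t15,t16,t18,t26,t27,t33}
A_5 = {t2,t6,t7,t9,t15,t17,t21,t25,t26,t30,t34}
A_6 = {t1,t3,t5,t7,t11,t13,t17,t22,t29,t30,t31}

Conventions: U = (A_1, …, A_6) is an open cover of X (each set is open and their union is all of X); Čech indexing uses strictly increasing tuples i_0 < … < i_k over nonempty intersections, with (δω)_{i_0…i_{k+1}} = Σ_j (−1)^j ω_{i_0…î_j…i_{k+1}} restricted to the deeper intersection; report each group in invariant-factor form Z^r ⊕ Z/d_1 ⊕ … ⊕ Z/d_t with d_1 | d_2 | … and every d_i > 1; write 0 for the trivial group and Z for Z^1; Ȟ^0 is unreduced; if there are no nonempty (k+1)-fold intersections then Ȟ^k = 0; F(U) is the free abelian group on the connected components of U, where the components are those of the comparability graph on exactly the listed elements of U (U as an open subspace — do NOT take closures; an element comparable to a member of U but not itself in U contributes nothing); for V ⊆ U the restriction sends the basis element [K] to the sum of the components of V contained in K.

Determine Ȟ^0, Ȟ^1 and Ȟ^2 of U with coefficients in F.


Ȟ^0 ≅ Z,  Ȟ^1 ≅ 0,  Ȟ^2 ≅ Z/2

nerve simplices:
  A12={t3,t19,t24} A13={t14,t23,t24} A14={t14,t16,t26} A15={t17,t26,t34} A16={t3,t17,t22} A23={t12,t21,t24} A24={t1,t15,t33} A25={t6,t15,t21} A26={t1,t3,t29} A34={t5,t14,t27} A35={t9,t21,t30} A36={t5,t11,t30} A45={t2,t15,t26} A46={t1,t5,t13} A56={t7,t17,t30}
  A123={t24} A126={t3} A134={t14} A145={t26} A156={t17} A235={t21} A245={t15} A246={t1} A346={t5} A356={t30}
components per intersection:
  A1: {t3,t14,t16,t17,t19,t20,t22,t23,t24,t26,t34}
  A2: {t1,t3,t6,t10,t12,t15,t19,t21,t24,t29,t32,t33}
  A3: {t5,t9,t11,t12,t14,t21,t23,t24,t27,t28,t30}
  A4: {t1,t2,t4,t5,t8,t13,t14,t15,t16,t18,t26,t27,t33}
  A5: {t2,t6,t7,t9,t15,t17,t21,t25,t26,t30,t34}
  A6: {t1,t3,t5,t7,t11,t13,t17,t22,t29,t30,t31}
  A12: {t3,t19,t24}
  A13: {t14,t23,t24}
  A14: {t14,t16,t26}
  A15: {t17,t26,t34}
  A16: {t3,t17,t22}
  A23: {t12,t21,t24}
  A24: {t1,t15,t33}
  A25: {t6,t15,t21}
  A26: {t1,t3,t29}
  A34: {t5,t14,t27}
  A35: {t9,t21,t30}
  A36: {t5,t11,t30}
  A45: {t2,t15,t26}
  A46: {t1,t5,t13}
  A56: {t7,t17,t30}
  A123: {t24}
  A126: {t3}
  A134: {t14}
  A145: {t26}
  A156: {t17}
  A235: {t21}
  A245: {t15}
  A246: {t1}
  A346: {t5}
  A356: {t30}
C dims 6,15,10; δ0: rk 5, SNF 1^5; δ1: rk 10, SNF 1^9·2
degree 0: 6−5−0 = 1 → Ȟ^0 ≅ Z
degree 1: 15−10−5 = 0 → Ȟ^1 ≅ 0
degree 2: 10−0−10 = 0 plus torsion [2] → Ȟ^2 ≅ Z/2


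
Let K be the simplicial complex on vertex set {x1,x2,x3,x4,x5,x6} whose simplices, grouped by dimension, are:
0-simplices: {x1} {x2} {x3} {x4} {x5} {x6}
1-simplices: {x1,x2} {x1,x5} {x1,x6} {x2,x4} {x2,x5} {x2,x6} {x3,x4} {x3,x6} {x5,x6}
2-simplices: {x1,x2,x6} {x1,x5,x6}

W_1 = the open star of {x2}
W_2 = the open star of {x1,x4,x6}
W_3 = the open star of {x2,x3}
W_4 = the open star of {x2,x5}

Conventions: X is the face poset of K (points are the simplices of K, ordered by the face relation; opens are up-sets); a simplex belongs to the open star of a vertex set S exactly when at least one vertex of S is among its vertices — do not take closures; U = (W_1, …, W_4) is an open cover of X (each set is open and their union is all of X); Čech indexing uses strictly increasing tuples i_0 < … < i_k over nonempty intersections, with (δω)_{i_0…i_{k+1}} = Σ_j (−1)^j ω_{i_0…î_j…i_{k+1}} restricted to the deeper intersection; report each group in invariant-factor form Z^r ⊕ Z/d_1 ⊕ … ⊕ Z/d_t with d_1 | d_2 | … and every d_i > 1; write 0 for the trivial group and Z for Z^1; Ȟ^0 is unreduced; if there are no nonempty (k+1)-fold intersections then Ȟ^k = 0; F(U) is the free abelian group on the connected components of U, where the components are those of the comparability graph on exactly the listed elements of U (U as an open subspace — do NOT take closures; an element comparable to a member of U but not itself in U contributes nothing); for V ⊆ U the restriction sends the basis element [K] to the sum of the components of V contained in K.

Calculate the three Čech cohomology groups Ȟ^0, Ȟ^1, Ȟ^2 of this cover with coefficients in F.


intersection data:
  W1={{x2},{x1,x2},{x2,x4},{x2,x5},{x2,x6},{x1,x2,x6}} W2={{x1},{x4},{x6},{x1,x2},{x1,x5},{x1,x6},{x2,x4},{x2,x6},{x3,x4},{x3,x6},{x5,x6},{x1,x2,x6},{x1,x5,x6}} W3={{x2},{x3},{x1,x2},{x2,x4},{x2,x5},{x2,x6},{x3,x4},{x3,x6},{x1,x2,x6}} W4={{x2},{x5},{x1,x2},{x1,x5},{x2,x4},{x2,x5},{x2,x6},{x5,x6},{x1,x2,x6},{x1,x5,x6}}
  W12={{x1,x2},{x2,x4},{x2,x6},{x1,x2,x6}} W13={{x2},{x1,x2},{x2,x4},{x2,x5},{x2,x6},{x1,x2,x6}} W14={{x2},{x1,x2},{x2,x4},{x2,x5},{x2,x6},{x1,x2,x6}} W23={{x1,x2},{x2,x4},{x2,x6},{x3,x4},{x3,x6},{x1,x2,x6}} W24={{x1,x2},{x1,x5},{x2,x4},{x2,x6},{x5,x6},{x1,x2,x6},{x1,x5,x6}} W34={{x2},{x1,x2},{x2,x4},{x2,x5},{x2,x6},{x1,x2,x6}}
  W123={{x1,x2},{x2,x4},{x2,x6},{x1,x2,x6}} W124={{x1,x2},{x2,x4},{x2,x6},{x1,x2,x6}} W134={{x2},{x1,x2},{x2,x4},{x2,x5},{x2,x6},{x1,x2,x6}} W234={{x1,x2},{x2,x4},{x2,x6},{x1,x2,x6}}
  W1234={{x1,x2},{x2,x4},{x2,x6},{x1,x2,x6}}
components per intersection:
  W1: {{x2},{x1,x2},{x2,x4},{x2,x5},{x2,x6},{x1,x2,x6}}
  W2: {{x1},{x6},{x1,x2},{x1,x5},{x1,x6},{x2,x6},{x3,x6},{x5,x6},{x1,x2,x6},{x1,x5,x6}} {{x4},{x2,x4},{x3,x4}}
  W3: {{x2},{x1,x2},{x2,x4},{x2,x5},{x2,x6},{x1,x2,x6}} {{x3},{x3,x4},{x3,x6}}
  W4: {{x2},{x5},{x1,x2},{x1,x5},{x2,x4},{x2,x5},{x2,x6},{x5,x6},{x1,x2,x6},{x1,x5,x6}}
  W12: {{x1,x2},{x2,x6},{x1,x2,x6}} {{x2,x4}}
  W13: {{x2},{x1,x2},{x2,x4},{x2,x5},{x2,x6},{x1,x2,x6}}
  W14: {{x2},{x1,x2},{x2,x4},{x2,x5},{x2,x6},{x1,x2,x6}}
  W23: {{x1,x2},{x2,x6},{x1,x2,x6}} {{x2,x4}} {{x3,x4}} {{x3,x6}}
  W24: {{x1,x2},{x2,x6},{x1,x2,x6}} {{x1,x5},{x5,x6},{x1,x5,x6}} {{x2,x4}}
  W34: {{x2},{x1,x2},{x2,x4},{x2,x5},{x2,x6},{x1,x2,x6}}
  W123: {{x1,x2},{x2,x6},{x1,x2,x6}} {{x2,x4}}
  W124: {{x1,x2},{x2,x6},{x1,x2,x6}} {{x2,x4}}
  W134: {{x2},{x1,x2},{x2,x4},{x2,x5},{x2,x6},{x1,x2,x6}}
  W234: {{x1,x2},{x2,x6},{x1,x2,x6}} {{x2,x4}}
  W1234: {{x1,x2},{x2,x6},{x1,x2,x6}} {{x2,x4}}
C dims 6,12,7,2; δ0: rk 5, SNF 1^5; δ1: rk 5, SNF 1^5; δ2: rk 2, SNF 1^2
Ȟ^0 = (6 − 5) − 0 = 1, so Ȟ^0 ≅ Z
Ȟ^1 = (12 − 5) − 5 = 2, so Ȟ^1 ≅ Z^2
Ȟ^2 = (7 − 2) − 5 = 0, so Ȟ^2 ≅ 0

Ȟ^0 ≅ Z, Ȟ^1 ≅ Z^2 and Ȟ^2 ≅ 0


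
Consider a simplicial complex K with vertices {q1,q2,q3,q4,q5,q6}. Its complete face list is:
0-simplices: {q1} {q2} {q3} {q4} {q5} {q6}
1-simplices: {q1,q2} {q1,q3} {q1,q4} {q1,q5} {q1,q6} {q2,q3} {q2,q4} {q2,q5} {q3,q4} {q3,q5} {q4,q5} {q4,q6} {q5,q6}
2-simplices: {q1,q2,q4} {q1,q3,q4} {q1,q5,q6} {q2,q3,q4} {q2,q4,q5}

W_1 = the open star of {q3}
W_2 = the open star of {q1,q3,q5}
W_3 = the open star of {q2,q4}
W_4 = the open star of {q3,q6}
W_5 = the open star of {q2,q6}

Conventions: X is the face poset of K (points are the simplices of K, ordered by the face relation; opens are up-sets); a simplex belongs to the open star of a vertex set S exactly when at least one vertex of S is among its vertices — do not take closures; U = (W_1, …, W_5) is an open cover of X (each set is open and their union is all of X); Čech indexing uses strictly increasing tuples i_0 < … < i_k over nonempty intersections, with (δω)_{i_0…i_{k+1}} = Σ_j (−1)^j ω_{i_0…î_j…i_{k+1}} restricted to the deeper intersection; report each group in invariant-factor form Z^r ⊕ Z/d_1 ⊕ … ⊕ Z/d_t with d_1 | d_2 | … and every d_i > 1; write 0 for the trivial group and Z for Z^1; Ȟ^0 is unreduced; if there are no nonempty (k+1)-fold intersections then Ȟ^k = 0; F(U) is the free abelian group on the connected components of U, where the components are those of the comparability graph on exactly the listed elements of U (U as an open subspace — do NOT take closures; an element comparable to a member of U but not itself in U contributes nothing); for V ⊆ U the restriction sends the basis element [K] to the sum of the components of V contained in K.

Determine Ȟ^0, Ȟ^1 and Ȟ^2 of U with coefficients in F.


cover nerve:
  W1={{q3},{q1,q3},{q2,q3},{q3,q4},{q3,q5},{q1,q3,q4},{q2,q3,q4}} W2={{q1},{q3},{q5},{q1,q2},{q1,q3},{q1,q4},{q1,q5},{q1,q6},{q2,q3},{q2,q5},{q3,q4},{q3,q5},{q4,q5},{q5,q6},{q1,q2,q4},{q1,q3,q4},{q1,q5,q6},{q2,q3,q4},{q2,q4,q5}} W3={{q2},{q4},{q1,q2},{q1,q4},{q2,q3},{q2,q4},{q2,q5},{q3,q4},{q4,q5},{q4,q6},{q1,q2,q4},{q1,q3,q4},{q2,q3,q4},{q2,q4,q5}} W4={{q3},{q6},{q1,q3},{q1,q6},{q2,q3},{q3,q4},{q3,q5},{q4,q6},{q5,q6},{q1,q3,q4},{q1,q5,q6},{q2,q3,q4}} W5={{q2},{q6},{q1,q2},{q1,q6},{q2,q3},{q2,q4},{q2,q5},{q4,q6},{q5,q6},{q1,q2,q4},{q1,q5,q6},{q2,q3,q4},{q2,q4,q5}}
  W12={{q3},{q1,q3},{q2,q3},{q3,q4},{q3,q5},{q1,q3,q4},{q2,q3,q4}} W13={{q2,q3},{q3,q4},{q1,q3,q4},{q2,q3,q4}} W14={{q3},{q1,q3},{q2,q3},{q3,q4},{q3,q5},{q1,q3,q4},{q2,q3,q4}} W15={{q2,q3},{q2,q3,q4}} W23={{q1,q2},{q1,q4},{q2,q3},{q2,q5},{q3,q4},{q4,q5},{q1,q2,q4},{q1,q3,q4},{q2,q3,q4},{q2,q4,q5}} W24={{q3},{q1,q3},{q1,q6},{q2,q3},{q3,q4},{q3,q5},{q5,q6},{q1,q3,q4},{q1,q5,q6},{q2,q3,q4}} W25={{q1,q2},{q1,q6},{q2,q3},{q2,q5},{q5,q6},{q1,q2,q4},{q1,q5,q6},{q2,q3,q4},{q2,q4,q5}} W34={{q2,q3},{q3,q4},{q4,q6},{q1,q3,q4},{q2,q3,q4}} W35={{q2},{q1,q2},{q2,q3},{q2,q4},{q2,q5},{q4,q6},{q1,q2,q4},{q2,q3,q4},{q2,q4,q5}} W45={{q6},{q1,q6},{q2,q3},{q4,q6},{q5,q6},{q1,q5,q6},{q2,q3,q4}}
  W123={{q2,q3},{q3,q4},{q1,q3,q4},{q2,q3,q4}} W124={{q3},{q1,q3},{q2,q3},{q3,q4},{q3,q5},{q1,q3,q4},{q2,q3,q4}} W125={{q2,q3},{q2,q3,q4}} W134={{q2,q3},{q3,q4},{q1,q3,q4},{q2,q3,q4}} W135={{q2,q3},{q2,q3,q4}} W145={{q2,q3},{q2,q3,q4}} W234={{q2,q3},{q3,q4},{q1,q3,q4},{q2,q3,q4}} W235={{q1,q2},{q2,q3},{q2,q5},{q1,q2,q4},{q2,q3,q4},{q2,q4,q5}} W245={{q1,q6},{q2,q3},{q5,q6},{q1,q5,q6},{q2,q3,q4}} W345={{q2,q3},{q4,q6},{q2,q3,q4}}
  W1234={{q2,q3},{q3,q4},{q1,q3,q4},{q2,q3,q4}} W1235={{q2,q3},{q2,q3,q4}} W1245={{q2,q3},{q2,q3,q4}} W1345={{q2,q3},{q2,q3,q4}} W2345={{q2,q3},{q2,q3,q4}}
  W12345={{q2,q3},{q2,q3,q4}}
components per intersection:
  W1: {{q3},{q1,q3},{q2,q3},{q3,q4},{q3,q5},{q1,q3,q4},{q2,q3,q4}}
  W2: {{q1},{q3},{q5},{q1,q2},{q1,q3},{q1,q4},{q1,q5},{q1,q6},{q2,q3},{q2,q5},{q3,q4},{q3,q5},{q4,q5},{q5,q6},{q1,q2,q4},{q1,q3,q4},{q1,q5,q6},{q2,q3,q4},{q2,q4,q5}}
  W3: {{q2},{q4},{q1,q2},{q1,q4},{q2,q3},{q2,q4},{q2,q5},{q3,q4},{q4,q5},{q4,q6},{q1,q2,q4},{q1,q3,q4},{q2,q3,q4},{q2,q4,q5}}
  W4: {{q3},{q1,q3},{q2,q3},{q3,q4},{q3,q5},{q1,q3,q4},{q2,q3,q4}} {{q6},{q1,q6},{q4,q6},{q5,q6},{q1,q5,q6}}
  W5: {{q2},{q1,q2},{q2,q3},{q2,q4},{q2,q5},{q1,q2,q4},{q2,q3,q4},{q2,q4,q5}} {{q6},{q1,q6},{q4,q6},{q5,q6},{q1,q5,q6}}
  W12: {{q3},{q1,q3},{q2,q3},{q3,q4},{q3,q5},{q1,q3,q4},{q2,q3,q4}}
  W13: {{q2,q3},{q3,q4},{q1,q3,q4},{q2,q3,q4}}
  W14: {{q3},{q1,q3},{q2,q3},{q3,q4},{q3,q5},{q1,q3,q4},{q2,q3,q4}}
  W15: {{q2,q3},{q2,q3,q4}}
  W23: {{q1,q2},{q1,q4},{q2,q3},{q3,q4},{q1,q2,q4},{q1,q3,q4},{q2,q3,q4}} {{q2,q5},{q4,q5},{q2,q4,q5}}
  W24: {{q3},{q1,q3},{q2,q3},{q3,q4},{q3,q5},{q1,q3,q4},{q2,q3,q4}} {{q1,q6},{q5,q6},{q1,q5,q6}}
  W25: {{q1,q2},{q1,q2,q4}} {{q1,q6},{q5,q6},{q1,q5,q6}} {{q2,q3},{q2,q3,q4}} {{q2,q5},{q2,q4,q5}}
  W34: {{q2,q3},{q3,q4},{q1,q3,q4},{q2,q3,q4}} {{q4,q6}}
  W35: {{q2},{q1,q2},{q2,q3},{q2,q4},{q2,q5},{q1,q2,q4},{q2,q3,q4},{q2,q4,q5}} {{q4,q6}}
  W45: {{q6},{q1,q6},{q4,q6},{q5,q6},{q1,q5,q6}} {{q2,q3},{q2,q3,q4}}
  W123: {{q2,q3},{q3,q4},{q1,q3,q4},{q2,q3,q4}}
  W124: {{q3},{q1,q3},{q2,q3},{q3,q4},{q3,q5},{q1,q3,q4},{q2,q3,q4}}
  W125: {{q2,q3},{q2,q3,q4}}
  W134: {{q2,q3},{q3,q4},{q1,q3,q4},{q2,q3,q4}}
  W135: {{q2,q3},{q2,q3,q4}}
  W145: {{q2,q3},{q2,q3,q4}}
  W234: {{q2,q3},{q3,q4},{q1,q3,q4},{q2,q3,q4}}
  W235: {{q1,q2},{q1,q2,q4}} {{q2,q3},{q2,q3,q4}} {{q2,q5},{q2,q4,q5}}
  W245: {{q1,q6},{q5,q6},{q1,q5,q6}} {{q2,q3},{q2,q3,q4}}
  W345: {{q2,q3},{q2,q3,q4}} {{q4,q6}}
  W1234: {{q2,q3},{q3,q4},{q1,q3,q4},{q2,q3,q4}}
  W1235: {{q2,q3},{q2,q3,q4}}
  W1245: {{q2,q3},{q2,q3,q4}}
  W1345: {{q2,q3},{q2,q3,q4}}
  W2345: {{q2,q3},{q2,q3,q4}}
  W12345: {{q2,q3},{q2,q3,q4}}
C dims 7,18,14,5; δ0: rk 6, SNF 1^6; δ1: rk 10, SNF 1^10; δ2: rk 4, SNF 1^4
Ȟ^0: (7−6)−0=1 ⇒ Z
Ȟ^1: (18−10)−6=2 ⇒ Z^2
Ȟ^2: (14−4)−10=0 ⇒ 0

Ȟ^0 ≅ Z; Ȟ^1 ≅ Z^2; Ȟ^2 ≅ 0


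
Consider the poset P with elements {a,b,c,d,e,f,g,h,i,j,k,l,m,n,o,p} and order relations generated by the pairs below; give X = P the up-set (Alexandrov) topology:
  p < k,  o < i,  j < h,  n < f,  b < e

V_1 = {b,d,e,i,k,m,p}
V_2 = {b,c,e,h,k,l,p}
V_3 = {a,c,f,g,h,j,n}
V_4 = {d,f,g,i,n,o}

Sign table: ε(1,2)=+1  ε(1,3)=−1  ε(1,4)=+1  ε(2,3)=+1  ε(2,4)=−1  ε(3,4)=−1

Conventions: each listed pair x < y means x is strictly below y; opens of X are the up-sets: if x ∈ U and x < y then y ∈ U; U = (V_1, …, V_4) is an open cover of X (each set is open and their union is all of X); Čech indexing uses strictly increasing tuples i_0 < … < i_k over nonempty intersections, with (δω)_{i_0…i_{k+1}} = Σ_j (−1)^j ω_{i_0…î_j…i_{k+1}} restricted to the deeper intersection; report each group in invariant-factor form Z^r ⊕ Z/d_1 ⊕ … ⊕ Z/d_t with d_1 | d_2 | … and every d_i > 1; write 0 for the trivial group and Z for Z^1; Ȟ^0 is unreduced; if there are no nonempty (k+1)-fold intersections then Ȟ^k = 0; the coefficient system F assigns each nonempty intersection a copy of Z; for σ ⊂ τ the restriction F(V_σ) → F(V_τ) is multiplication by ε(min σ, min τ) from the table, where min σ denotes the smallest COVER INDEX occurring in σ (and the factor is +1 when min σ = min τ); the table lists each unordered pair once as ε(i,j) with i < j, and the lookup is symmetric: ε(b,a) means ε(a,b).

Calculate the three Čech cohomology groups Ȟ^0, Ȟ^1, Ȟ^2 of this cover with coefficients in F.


nonempty overlaps:
  V12={b,e,k,p} V14={d,i} V23={c,h} V34={f,g,n}
C dims 4,4; δ0: rk 4, SNF 1^3·2
degree 0: 4−4−0 = 0 → Ȟ^0 ≅ 0
degree 1: 4−0−4 = 0 plus torsion [2] → Ȟ^1 ≅ Z/2
degree 2: 0−0−0 = 0 → Ȟ^2 ≅ 0

Ȟ^0 = 0, Ȟ^1 = Z/2, Ȟ^2 = 0


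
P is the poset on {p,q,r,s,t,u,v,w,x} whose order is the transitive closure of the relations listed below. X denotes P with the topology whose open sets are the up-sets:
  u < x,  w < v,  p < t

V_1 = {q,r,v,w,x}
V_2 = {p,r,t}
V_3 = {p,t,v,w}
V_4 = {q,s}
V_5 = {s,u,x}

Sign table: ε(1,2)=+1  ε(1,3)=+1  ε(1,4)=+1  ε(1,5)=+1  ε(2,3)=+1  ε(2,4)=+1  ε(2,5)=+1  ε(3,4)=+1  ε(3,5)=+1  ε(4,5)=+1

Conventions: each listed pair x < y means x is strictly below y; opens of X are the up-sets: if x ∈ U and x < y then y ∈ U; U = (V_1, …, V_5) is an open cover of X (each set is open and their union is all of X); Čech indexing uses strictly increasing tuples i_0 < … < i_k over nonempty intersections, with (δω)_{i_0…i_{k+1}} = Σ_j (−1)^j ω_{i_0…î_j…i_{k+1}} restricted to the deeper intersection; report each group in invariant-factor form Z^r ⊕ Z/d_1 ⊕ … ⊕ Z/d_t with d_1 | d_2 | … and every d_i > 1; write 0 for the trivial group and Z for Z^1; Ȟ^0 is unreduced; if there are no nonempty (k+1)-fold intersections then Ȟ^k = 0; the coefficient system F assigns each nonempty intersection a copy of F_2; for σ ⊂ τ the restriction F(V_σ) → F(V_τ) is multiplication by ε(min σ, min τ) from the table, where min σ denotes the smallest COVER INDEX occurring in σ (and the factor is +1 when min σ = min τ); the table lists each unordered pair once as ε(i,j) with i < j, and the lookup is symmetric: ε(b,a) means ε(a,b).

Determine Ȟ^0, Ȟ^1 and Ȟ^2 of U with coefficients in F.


cover nerve:
  V12={r} V13={v,w} V14={q} V15={x} V23={p,t} V45={s}
C dims 5,6; δ0: rk_F2 4
Ȟ^0: (5−4)−0=1 ⇒ Z/2
Ȟ^1: (6−0)−4=2 ⇒ Z/2 ⊕ Z/2
Ȟ^2: (0−0)−0=0 ⇒ 0

Ȟ^0(U;F) ≅ Z/2, Ȟ^1(U;F) ≅ Z/2 ⊕ Z/2 and Ȟ^2(U;F) ≅ 0


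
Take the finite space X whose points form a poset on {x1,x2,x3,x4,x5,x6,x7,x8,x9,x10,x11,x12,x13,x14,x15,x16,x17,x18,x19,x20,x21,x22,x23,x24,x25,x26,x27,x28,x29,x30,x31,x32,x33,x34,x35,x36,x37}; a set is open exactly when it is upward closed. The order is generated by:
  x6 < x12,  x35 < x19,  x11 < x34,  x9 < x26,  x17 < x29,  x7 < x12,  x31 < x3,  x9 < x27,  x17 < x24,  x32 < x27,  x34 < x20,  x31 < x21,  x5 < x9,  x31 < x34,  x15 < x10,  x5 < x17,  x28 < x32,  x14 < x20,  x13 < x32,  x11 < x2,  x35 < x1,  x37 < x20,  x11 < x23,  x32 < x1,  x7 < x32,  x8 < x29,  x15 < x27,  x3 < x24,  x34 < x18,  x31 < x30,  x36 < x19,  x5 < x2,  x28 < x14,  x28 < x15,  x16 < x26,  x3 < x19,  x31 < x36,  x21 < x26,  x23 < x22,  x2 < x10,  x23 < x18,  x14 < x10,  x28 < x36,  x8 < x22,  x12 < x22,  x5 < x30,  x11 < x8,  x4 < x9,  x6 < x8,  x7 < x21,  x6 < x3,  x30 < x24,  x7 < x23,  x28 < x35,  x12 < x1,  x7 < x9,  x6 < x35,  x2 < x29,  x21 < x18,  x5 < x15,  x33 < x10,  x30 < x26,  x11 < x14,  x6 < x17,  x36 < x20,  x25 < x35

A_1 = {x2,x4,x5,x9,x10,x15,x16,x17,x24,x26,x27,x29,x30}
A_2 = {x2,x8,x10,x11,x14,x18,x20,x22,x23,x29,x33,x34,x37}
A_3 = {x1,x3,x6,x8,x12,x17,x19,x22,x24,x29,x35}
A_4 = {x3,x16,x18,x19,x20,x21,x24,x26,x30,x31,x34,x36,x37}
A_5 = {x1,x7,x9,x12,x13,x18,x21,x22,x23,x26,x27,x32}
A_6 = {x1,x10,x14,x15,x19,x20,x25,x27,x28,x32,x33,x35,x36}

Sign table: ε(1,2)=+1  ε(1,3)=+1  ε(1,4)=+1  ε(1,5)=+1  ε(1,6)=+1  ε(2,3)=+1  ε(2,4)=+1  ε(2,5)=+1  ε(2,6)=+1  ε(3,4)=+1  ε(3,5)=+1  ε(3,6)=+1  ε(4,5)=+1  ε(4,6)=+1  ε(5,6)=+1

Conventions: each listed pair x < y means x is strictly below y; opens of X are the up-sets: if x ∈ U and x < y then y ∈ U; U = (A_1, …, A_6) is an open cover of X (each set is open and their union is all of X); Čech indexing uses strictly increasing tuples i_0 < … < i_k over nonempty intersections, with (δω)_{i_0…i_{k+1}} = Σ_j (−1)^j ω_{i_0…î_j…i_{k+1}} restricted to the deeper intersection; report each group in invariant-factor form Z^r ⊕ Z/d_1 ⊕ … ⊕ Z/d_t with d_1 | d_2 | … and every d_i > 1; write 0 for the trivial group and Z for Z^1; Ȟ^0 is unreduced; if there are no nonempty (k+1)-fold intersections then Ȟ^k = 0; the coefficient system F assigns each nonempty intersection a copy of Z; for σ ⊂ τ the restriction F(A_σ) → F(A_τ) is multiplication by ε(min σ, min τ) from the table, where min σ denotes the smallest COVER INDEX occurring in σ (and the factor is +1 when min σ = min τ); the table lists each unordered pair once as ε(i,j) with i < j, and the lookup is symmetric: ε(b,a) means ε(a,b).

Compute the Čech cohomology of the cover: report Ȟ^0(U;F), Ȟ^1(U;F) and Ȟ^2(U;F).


nonempty intersections:
  A12={x2,x10,x29} A13={x17,x24,x29} A14={x16,x24,x26,x30} A15={x9,x26,x27} A16={x10,x15,x27} A23={x8,x22,x29} A24={x18,x20,x34,x37} A25={x18,x22,x23} A26={x10,x14,x20,x33} A34={x3,x19,x24} A35={x1,x12,x22} A36={x1,x19,x35} A45={x18,x21,x26} A46={x19,x20,x36} A56={x1,x27,x32}
  A123={x29} A126={x10} A134={x24} A145={x26} A156={x27} A235={x22} A245={x18} A246={x20} A346={x19} A356={x1}
C dims 6,15,10; δ0: rk 5, SNF 1^5; δ1: rk 10, SNF 1^9·2
Ȟ^0: (6−5)−0=1 ⇒ Z
Ȟ^1: (15−10)−5=0 ⇒ 0
Ȟ^2: (10−0)−10=0 plus torsion [2] ⇒ Z/2

Ȟ^0 = Z, Ȟ^1 = 0 and Ȟ^2 = Z/2


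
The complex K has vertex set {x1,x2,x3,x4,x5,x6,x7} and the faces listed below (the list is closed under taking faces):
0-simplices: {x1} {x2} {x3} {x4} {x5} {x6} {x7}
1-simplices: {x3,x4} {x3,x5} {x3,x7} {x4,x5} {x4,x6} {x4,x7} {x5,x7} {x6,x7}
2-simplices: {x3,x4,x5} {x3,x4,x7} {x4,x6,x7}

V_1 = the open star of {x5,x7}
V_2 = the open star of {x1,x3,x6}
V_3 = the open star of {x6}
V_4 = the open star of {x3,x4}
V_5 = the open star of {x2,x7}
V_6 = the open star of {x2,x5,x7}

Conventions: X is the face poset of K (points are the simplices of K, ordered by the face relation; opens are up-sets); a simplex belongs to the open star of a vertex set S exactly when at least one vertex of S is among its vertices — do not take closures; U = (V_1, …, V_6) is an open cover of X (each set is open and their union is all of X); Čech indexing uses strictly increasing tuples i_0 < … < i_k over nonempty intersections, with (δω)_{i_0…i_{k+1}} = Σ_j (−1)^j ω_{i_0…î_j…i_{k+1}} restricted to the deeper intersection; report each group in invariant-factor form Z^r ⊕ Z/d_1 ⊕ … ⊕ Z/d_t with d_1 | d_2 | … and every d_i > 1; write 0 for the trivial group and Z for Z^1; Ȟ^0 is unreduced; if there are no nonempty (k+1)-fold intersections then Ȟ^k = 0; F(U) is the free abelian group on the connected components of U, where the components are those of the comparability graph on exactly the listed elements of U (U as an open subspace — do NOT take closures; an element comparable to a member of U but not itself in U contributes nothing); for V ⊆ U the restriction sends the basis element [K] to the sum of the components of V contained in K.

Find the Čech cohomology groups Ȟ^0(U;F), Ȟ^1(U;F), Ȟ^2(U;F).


Ȟ^0 ≅ Z^3, Ȟ^1 ≅ Z, Ȟ^2 ≅ 0

nonempty overlaps:
  V1={{x5},{x7},{x3,x5},{x3,x7},{x4,x5},{x4,x7},{x5,x7},{x6,x7},{x3,x4,x5},{x3,x4,x7},{x4,x6,x7}} V2={{x1},{x3},{x6},{x3,x4},{x3,x5},{x3,x7},{x4,x6},{x6,x7},{x3,x4,x5},{x3,x4,x7},{x4,x6,x7}} V3={{x6},{x4,x6},{x6,x7},{x4,x6,x7}} V4={{x3},{x4},{x3,x4},{x3,x5},{x3,x7},{x4,x5},{x4,x6},{x4,x7},{x3,x4,x5},{x3,x4,x7},{x4,x6,x7}} V5={{x2},{x7},{x3,x7},{x4,x7},{x5,x7},{x6,x7},{x3,x4,x7},{x4,x6,x7}} V6={{x2},{x5},{x7},{x3,x5},{x3,x7},{x4,x5},{x4,x7},{x5,x7},{x6,x7},{x3,x4,x5},{x3,x4,x7},{x4,x6,x7}}
  V12={{x3,x5},{x3,x7},{x6,x7},{x3,x4,x5},{x3,x4,x7},{x4,x6,x7}} V13={{x6,x7},{x4,x6,x7}} V14={{x3,x5},{x3,x7},{x4,x5},{x4,x7},{x3,x4,x5},{x3,x4,x7},{x4,x6,x7}} V15={{x7},{x3,x7},{x4,x7},{x5,x7},{x6,x7},{x3,x4,x7},{x4,x6,x7}} V16={{x5},{x7},{x3,x5},{x3,x7},{x4,x5},{x4,x7},{x5,x7},{x6,x7},{x3,x4,x5},{x3,x4,x7},{x4,x6,x7}} V23={{x6},{x4,x6},{x6,x7},{x4,x6,x7}} V24={{x3},{x3,x4},{x3,x5},{x3,x7},{x4,x6},{x3,x4,x5},{x3,x4,x7},{x4,x6,x7}} V25={{x3,x7},{x6,x7},{x3,x4,x7},{x4,x6,x7}} V26={{x3,x5},{x3,x7},{x6,x7},{x3,x4,x5},{x3,x4,x7},{x4,x6,x7}} V34={{x4,x6},{x4,x6,x7}} V35={{x6,x7},{x4,x6,x7}} V36={{x6,x7},{x4,x6,x7}} V45={{x3,x7},{x4,x7},{x3,x4,x7},{x4,x6,x7}} V46={{x3,x5},{x3,x7},{x4,x5},{x4,x7},{x3,x4,x5},{x3,x4,x7},{x4,x6,x7}} V56={{x2},{x7},{x3,x7},{x4,x7},{x5,x7},{x6,x7},{x3,x4,x7},{x4,x6,x7}}
  V123={{x6,x7},{x4,x6,x7}} V124={{x3,x5},{x3,x7},{x3,x4,x5},{x3,x4,x7},{x4,x6,x7}} V125={{x3,x7},{x6,x7},{x3,x4,x7},{x4,x6,x7}} V126={{x3,x5},{x3,x7},{x6,x7},{x3,x4,x5},{x3,x4,x7},{x4,x6,x7}} V134={{x4,x6,x7}} V135={{x6,x7},{x4,x6,x7}} V136={{x6,x7},{x4,x6,x7}} V145={{x3,x7},{x4,x7},{x3,x4,x7},{x4,x6,x7}} V146={{x3,x5},{x3,x7},{x4,x5},{x4,x7},{x3,x4,x5},{x3,x4,x7},{x4,x6,x7}} V156={{x7},{x3,x7},{x4,x7},{x5,x7},{x6,x7},{x3,x4,x7},{x4,x6,x7}} V234={{x4,x6},{x4,x6,x7}} V235={{x6,x7},{x4,x6,x7}} V236={{x6,x7},{x4,x6,x7}} V245={{x3,x7},{x3,x4,x7},{x4,x6,x7}} V246={{x3,x5},{x3,x7},{x3,x4,x5},{x3,x4,x7},{x4,x6,x7}} V256={{x3,x7},{x6,x7},{x3,x4,x7},{x4,x6,x7}} V345={{x4,x6,x7}} V346={{x4,x6,x7}} V356={{x6,x7},{x4,x6,x7}} V456={{x3,x7},{x4,x7},{x3,x4,x7},{x4,x6,x7}}
  V1234={{x4,x6,x7}} V1235={{x6,x7},{x4,x6,x7}} V1236={{x6,x7},{x4,x6,x7}} V1245={{x3,x7},{x3,x4,x7},{x4,x6,x7}} V1246={{x3,x5},{x3,x7},{x3,x4,x5},{x3,x4,x7},{x4,x6,x7}} V1256={{x3,x7},{x6,x7},{x3,x4,x7},{x4,x6,x7}} V1345={{x4,x6,x7}} V1346={{x4,x6,x7}} V1356={{x6,x7},{x4,x6,x7}} V1456={{x3,x7},{x4,x7},{x3,x4,x7},{x4,x6,x7}} V2345={{x4,x6,x7}} V2346={{x4,x6,x7}} V2356={{x6,x7},{x4,x6,x7}} V2456={{x3,x7},{x3,x4,x7},{x4,x6,x7}} V3456={{x4,x6,x7}}
  V12345={{x4,x6,x7}} V12346={{x4,x6,x7}} V12356={{x6,x7},{x4,x6,x7}} V12456={{x3,x7},{x3,x4,x7},{x4,x6,x7}} V13456={{x4,x6,x7}} V23456={{x4,x6,x7}}
  V123456={{x4,x6,x7}}
components per intersection:
  V1: {{x5},{x7},{x3,x5},{x3,x7},{x4,x5},{x4,x7},{x5,x7},{x6,x7},{x3,x4,x5},{x3,x4,x7},{x4,x6,x7}}
  V2: {{x1}} {{x3},{x3,x4},{x3,x5},{x3,x7},{x3,x4,x5},{x3,x4,x7}} {{x6},{x4,x6},{x6,x7},{x4,x6,x7}}
  V3: {{x6},{x4,x6},{x6,x7},{x4,x6,x7}}
  V4: {{x3},{x4},{x3,x4},{x3,x5},{x3,x7},{x4,x5},{x4,x6},{x4,x7},{x3,x4,x5},{x3,x4,x7},{x4,x6,x7}}
  V5: {{x2}} {{x7},{x3,x7},{x4,x7},{x5,x7},{x6,x7},{x3,x4,x7},{x4,x6,x7}}
  V6: {{x2}} {{x5},{x7},{x3,x5},{x3,x7},{x4,x5},{x4,x7},{x5,x7},{x6,x7},{x3,x4,x5},{x3,x4,x7},{x4,x6,x7}}
  V12: {{x3,x5},{x3,x4,x5}} {{x3,x7},{x3,x4,x7}} {{x6,x7},{x4,x6,x7}}
  V13: {{x6,x7},{x4,x6,x7}}
  V14: {{x3,x5},{x4,x5},{x3,x4,x5}} {{x3,x7},{x4,x7},{x3,x4,x7},{x4,x6,x7}}
  V15: {{x7},{x3,x7},{x4,x7},{x5,x7},{x6,x7},{x3,x4,x7},{x4,x6,x7}}
  V16: {{x5},{x7},{x3,x5},{x3,x7},{x4,x5},{x4,x7},{x5,x7},{x6,x7},{x3,x4,x5},{x3,x4,x7},{x4,x6,x7}}
  V23: {{x6},{x4,x6},{x6,x7},{x4,x6,x7}}
  V24: {{x3},{x3,x4},{x3,x5},{x3,x7},{x3,x4,x5},{x3,x4,x7}} {{x4,x6},{x4,x6,x7}}
  V25: {{x3,x7},{x3,x4,x7}} {{x6,x7},{x4,x6,x7}}
  V26: {{x3,x5},{x3,x4,x5}} {{x3,x7},{x3,x4,x7}} {{x6,x7},{x4,x6,x7}}
  V34: {{x4,x6},{x4,x6,x7}}
  V35: {{x6,x7},{x4,x6,x7}}
  V36: {{x6,x7},{x4,x6,x7}}
  V45: {{x3,x7},{x4,x7},{x3,x4,x7},{x4,x6,x7}}
  V46: {{x3,x5},{x4,x5},{x3,x4,x5}} {{x3,x7},{x4,x7},{x3,x4,x7},{x4,x6,x7}}
  V56: {{x2}} {{x7},{x3,x7},{x4,x7},{x5,x7},{x6,x7},{x3,x4,x7},{x4,x6,x7}}
  V123: {{x6,x7},{x4,x6,x7}}
  V124: {{x3,x5},{x3,x4,x5}} {{x3,x7},{x3,x4,x7}} {{x4,x6,x7}}
  V125: {{x3,x7},{x3,x4,x7}} {{x6,x7},{x4,x6,x7}}
  V126: {{x3,x5},{x3,x4,x5}} {{x3,x7},{x3,x4,x7}} {{x6,x7},{x4,x6,x7}}
  V134: {{x4,x6,x7}}
  V135: {{x6,x7},{x4,x6,x7}}
  V136: {{x6,x7},{x4,x6,x7}}
  V145: {{x3,x7},{x4,x7},{x3,x4,x7},{x4,x6,x7}}
  V146: {{x3,x5},{x4,x5},{x3,x4,x5}} {{x3,x7},{x4,x7},{x3,x4,x7},{x4,x6,x7}}
  V156: {{x7},{x3,x7},{x4,x7},{x5,x7},{x6,x7},{x3,x4,x7},{x4,x6,x7}}
  V234: {{x4,x6},{x4,x6,x7}}
  V235: {{x6,x7},{x4,x6,x7}}
  V236: {{x6,x7},{x4,x6,x7}}
  V245: {{x3,x7},{x3,x4,x7}} {{x4,x6,x7}}
  V246: {{x3,x5},{x3,x4,x5}} {{x3,x7},{x3,x4,x7}} {{x4,x6,x7}}
  V256: {{x3,x7},{x3,x4,x7}} {{x6,x7},{x4,x6,x7}}
  V345: {{x4,x6,x7}}
  V346: {{x4,x6,x7}}
  V356: {{x6,x7},{x4,x6,x7}}
  V456: {{x3,x7},{x4,x7},{x3,x4,x7},{x4,x6,x7}}
  V1234: {{x4,x6,x7}}
  V1235: {{x6,x7},{x4,x6,x7}}
  V1236: {{x6,x7},{x4,x6,x7}}
  V1245: {{x3,x7},{x3,x4,x7}} {{x4,x6,x7}}
  V1246: {{x3,x5},{x3,x4,x5}} {{x3,x7},{x3,x4,x7}} {{x4,x6,x7}}
  V1256: {{x3,x7},{x3,x4,x7}} {{x6,x7},{x4,x6,x7}}
  V1345: {{x4,x6,x7}}
  V1346: {{x4,x6,x7}}
  V1356: {{x6,x7},{x4,x6,x7}}
  V1456: {{x3,x7},{x4,x7},{x3,x4,x7},{x4,x6,x7}}
  V2345: {{x4,x6,x7}}
  V2346: {{x4,x6,x7}}
  V2356: {{x6,x7},{x4,x6,x7}}
  V2456: {{x3,x7},{x3,x4,x7}} {{x4,x6,x7}}
  V3456: {{x4,x6,x7}}
  V12345: {{x4,x6,x7}}
  V12346: {{x4,x6,x7}}
  V12356: {{x6,x7},{x4,x6,x7}}
  V12456: {{x3,x7},{x3,x4,x7}} {{x4,x6,x7}}
  V13456: {{x4,x6,x7}}
  V23456: {{x4,x6,x7}}
  V123456: {{x4,x6,x7}}
C dims 10,24,30,20; δ0: rk 7, SNF 1^7; δ1: rk 16, SNF 1^16; δ2: rk 14, SNF 1^14
degree 0: 10−7−0 = 3 → Ȟ^0 ≅ Z^3
degree 1: 24−16−7 = 1 → Ȟ^1 ≅ Z
degree 2: 30−14−16 = 0 → Ȟ^2 ≅ 0


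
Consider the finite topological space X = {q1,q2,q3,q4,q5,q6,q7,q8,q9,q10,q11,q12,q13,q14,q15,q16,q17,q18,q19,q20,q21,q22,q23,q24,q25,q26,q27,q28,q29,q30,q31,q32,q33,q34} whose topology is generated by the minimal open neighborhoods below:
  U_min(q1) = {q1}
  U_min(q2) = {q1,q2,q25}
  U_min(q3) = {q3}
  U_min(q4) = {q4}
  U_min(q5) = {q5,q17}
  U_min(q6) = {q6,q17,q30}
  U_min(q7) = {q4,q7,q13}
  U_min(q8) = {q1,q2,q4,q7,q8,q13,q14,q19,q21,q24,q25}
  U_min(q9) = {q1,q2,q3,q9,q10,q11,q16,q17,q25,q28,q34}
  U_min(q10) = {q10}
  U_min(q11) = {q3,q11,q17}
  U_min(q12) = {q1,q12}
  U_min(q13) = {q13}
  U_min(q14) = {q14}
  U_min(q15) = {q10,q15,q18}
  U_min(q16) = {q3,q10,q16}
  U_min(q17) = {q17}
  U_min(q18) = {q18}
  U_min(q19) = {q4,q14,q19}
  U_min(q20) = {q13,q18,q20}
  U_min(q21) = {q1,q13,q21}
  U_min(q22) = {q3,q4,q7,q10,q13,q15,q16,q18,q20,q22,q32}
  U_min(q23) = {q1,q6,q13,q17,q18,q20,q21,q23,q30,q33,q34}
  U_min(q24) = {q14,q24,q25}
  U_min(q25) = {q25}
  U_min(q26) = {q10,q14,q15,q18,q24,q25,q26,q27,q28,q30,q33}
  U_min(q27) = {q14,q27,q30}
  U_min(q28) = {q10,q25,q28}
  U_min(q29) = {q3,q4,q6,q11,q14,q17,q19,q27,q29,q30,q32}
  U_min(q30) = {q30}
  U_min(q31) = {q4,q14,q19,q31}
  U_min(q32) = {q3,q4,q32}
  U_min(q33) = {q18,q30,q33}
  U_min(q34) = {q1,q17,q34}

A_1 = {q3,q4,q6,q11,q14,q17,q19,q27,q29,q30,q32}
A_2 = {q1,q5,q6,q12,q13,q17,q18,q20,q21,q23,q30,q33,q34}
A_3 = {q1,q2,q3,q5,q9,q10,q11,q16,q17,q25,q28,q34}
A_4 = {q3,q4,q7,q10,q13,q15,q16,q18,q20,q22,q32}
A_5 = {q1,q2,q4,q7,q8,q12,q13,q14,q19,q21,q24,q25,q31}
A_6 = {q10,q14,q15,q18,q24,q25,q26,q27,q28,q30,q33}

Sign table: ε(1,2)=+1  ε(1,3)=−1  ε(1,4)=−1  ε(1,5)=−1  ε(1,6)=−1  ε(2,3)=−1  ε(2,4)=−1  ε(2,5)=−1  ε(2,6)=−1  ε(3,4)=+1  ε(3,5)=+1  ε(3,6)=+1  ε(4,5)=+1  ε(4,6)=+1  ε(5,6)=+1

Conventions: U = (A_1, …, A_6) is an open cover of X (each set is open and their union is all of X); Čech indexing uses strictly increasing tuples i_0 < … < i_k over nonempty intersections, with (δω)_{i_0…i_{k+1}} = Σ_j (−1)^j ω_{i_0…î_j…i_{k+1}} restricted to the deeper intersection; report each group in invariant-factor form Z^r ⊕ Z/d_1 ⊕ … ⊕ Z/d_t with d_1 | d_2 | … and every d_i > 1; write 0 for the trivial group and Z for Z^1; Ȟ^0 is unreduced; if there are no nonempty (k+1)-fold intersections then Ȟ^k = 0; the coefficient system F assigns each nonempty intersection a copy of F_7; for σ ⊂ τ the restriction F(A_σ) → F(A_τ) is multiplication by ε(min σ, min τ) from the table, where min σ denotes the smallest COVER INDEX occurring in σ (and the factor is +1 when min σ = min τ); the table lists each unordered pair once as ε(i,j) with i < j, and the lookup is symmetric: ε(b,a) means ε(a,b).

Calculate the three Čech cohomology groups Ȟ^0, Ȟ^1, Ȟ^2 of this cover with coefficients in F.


nonempty overlaps:
  A12={q6,q17,q30} A13={q3,q11,q17} A14={q3,q4,q32} A15={q4,q14,q19} A16={q14,q27,q30} A23={q1,q5,q17,q34} A24={q13,q18,q20} A25={q1,q12,q13,q21} A26={q18,q30,q33} A34={q3,q10,q16} A35={q1,q2,q25} A36={q10,q25,q28} A45={q4,q7,q13} A46={q10,q15,q18} A56={q14,q24,q25}
  A123={q17} A126={q30} A134={q3} A145={q4} A156={q14} A235={q1} A245={q13} A246={q18} A346={q10} A356={q25}
C dims 6,15,10; δ0: rk_F7 5; δ1: rk_F7 10
degree 0: 6−5−0 = 1 → Ȟ^0 ≅ Z/7
degree 1: 15−10−5 = 0 → Ȟ^1 ≅ 0
degree 2: 10−0−10 = 0 → Ȟ^2 ≅ 0

Ȟ^0 ≅ Z/7, Ȟ^1 ≅ 0 and Ȟ^2 ≅ 0


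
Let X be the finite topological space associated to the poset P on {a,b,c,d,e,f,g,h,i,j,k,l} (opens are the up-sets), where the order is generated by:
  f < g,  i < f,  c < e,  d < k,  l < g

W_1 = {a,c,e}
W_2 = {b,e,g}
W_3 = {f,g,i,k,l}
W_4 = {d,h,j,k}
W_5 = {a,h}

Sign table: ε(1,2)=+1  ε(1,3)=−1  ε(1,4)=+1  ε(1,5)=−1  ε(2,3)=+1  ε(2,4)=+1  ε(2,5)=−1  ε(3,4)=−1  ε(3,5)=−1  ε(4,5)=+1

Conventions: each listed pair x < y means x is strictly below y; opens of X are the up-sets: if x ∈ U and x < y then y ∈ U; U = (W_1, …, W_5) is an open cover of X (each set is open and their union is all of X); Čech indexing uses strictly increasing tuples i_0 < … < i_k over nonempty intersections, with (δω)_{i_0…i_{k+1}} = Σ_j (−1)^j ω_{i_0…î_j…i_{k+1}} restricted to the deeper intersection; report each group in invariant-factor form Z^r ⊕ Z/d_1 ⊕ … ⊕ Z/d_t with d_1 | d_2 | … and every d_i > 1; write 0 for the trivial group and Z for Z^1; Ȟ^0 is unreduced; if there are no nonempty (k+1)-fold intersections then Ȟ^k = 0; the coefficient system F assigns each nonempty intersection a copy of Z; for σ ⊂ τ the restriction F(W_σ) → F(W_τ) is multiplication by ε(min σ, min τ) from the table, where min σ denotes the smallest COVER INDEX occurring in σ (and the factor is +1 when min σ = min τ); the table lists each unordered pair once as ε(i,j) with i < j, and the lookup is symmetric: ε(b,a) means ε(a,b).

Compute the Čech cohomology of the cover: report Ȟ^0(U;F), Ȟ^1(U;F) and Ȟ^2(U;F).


Ȟ^0 ≅ Z, Ȟ^1 ≅ Z, Ȟ^2 ≅ 0

nerve simplices:
  W12={e} W15={a} W23={g} W34={k} W45={h}
C dims 5,5; δ0: rk 4, SNF 1^4
degree 0: 5−4−0 = 1 → Ȟ^0 ≅ Z
degree 1: 5−0−4 = 1 → Ȟ^1 ≅ Z
degree 2: 0−0−0 = 0 → Ȟ^2 ≅ 0


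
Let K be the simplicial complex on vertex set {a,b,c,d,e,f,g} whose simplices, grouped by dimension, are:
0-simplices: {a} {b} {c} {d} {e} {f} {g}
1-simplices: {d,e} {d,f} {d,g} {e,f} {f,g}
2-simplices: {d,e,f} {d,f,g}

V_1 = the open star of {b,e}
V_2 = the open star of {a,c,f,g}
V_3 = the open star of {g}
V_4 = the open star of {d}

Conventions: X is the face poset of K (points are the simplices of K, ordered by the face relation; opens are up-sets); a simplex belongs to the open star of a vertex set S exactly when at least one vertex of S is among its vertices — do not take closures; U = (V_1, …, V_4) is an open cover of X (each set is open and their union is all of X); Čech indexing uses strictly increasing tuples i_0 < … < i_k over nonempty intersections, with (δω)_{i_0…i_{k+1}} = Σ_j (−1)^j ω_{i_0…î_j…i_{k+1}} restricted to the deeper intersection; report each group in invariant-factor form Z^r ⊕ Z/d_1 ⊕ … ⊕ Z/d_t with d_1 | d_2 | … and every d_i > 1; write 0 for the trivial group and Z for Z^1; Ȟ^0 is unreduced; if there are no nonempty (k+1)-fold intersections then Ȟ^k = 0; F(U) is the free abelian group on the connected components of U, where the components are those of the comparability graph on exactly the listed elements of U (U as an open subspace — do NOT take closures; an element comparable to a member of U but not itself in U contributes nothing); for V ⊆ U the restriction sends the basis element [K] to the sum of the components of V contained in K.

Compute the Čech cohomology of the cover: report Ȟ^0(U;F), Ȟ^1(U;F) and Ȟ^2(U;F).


nerve of the cover:
  V1={{b},{e},{d,e},{e,f},{d,e,f}} V2={{a},{c},{f},{g},{d,f},{d,g},{e,f},{f,g},{d,e,f},{d,f,g}} V3={{g},{d,g},{f,g},{d,f,g}} V4={{d},{d,e},{d,f},{d,g},{d,e,f},{d,f,g}}
  V12={{e,f},{d,e,f}} V14={{d,e},{d,e,f}} V23={{g},{d,g},{f,g},{d,f,g}} V24={{d,f},{d,g},{d,e,f},{d,f,g}} V34={{d,g},{d,f,g}}
  V124={{d,e,f}} V234={{d,g},{d,f,g}}
components per intersection:
  V1: {{b}} {{e},{d,e},{e,f},{d,e,f}}
  V2: {{a}} {{c}} {{f},{g},{d,f},{d,g},{e,f},{f,g},{d,e,f},{d,f,g}}
  V3: {{g},{d,g},{f,g},{d,f,g}}
  V4: {{d},{d,e},{d,f},{d,g},{d,e,f},{d,f,g}}
  V12: {{e,f},{d,e,f}}
  V14: {{d,e},{d,e,f}}
  V23: {{g},{d,g},{f,g},{d,f,g}}
  V24: {{d,f},{d,g},{d,e,f},{d,f,g}}
  V34: {{d,g},{d,f,g}}
  V124: {{d,e,f}}
  V234: {{d,g},{d,f,g}}
C dims 7,5,2; δ0: rk 3, SNF 1^3; δ1: rk 2, SNF 1^2
Ȟ^0 = (7 − 3) − 0 = 4, so Ȟ^0 ≅ Z^4
Ȟ^1 = (5 − 2) − 3 = 0, so Ȟ^1 ≅ 0
Ȟ^2 = (2 − 0) − 2 = 0, so Ȟ^2 ≅ 0

Ȟ^0(U;F) ≅ Z^4, Ȟ^1(U;F) ≅ 0 and Ȟ^2(U;F) ≅ 0
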